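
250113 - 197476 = 52637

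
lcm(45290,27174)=135870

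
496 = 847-351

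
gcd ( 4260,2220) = 60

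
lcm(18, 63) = 126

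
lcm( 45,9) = 45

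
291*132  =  38412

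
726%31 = 13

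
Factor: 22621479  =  3^1  *  29^1*260017^1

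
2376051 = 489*4859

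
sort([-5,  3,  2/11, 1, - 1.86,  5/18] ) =[ - 5, - 1.86,2/11,5/18, 1,  3]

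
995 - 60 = 935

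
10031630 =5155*1946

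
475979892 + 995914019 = 1471893911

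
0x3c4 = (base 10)964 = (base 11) 7A7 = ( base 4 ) 33010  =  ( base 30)124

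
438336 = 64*6849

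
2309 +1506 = 3815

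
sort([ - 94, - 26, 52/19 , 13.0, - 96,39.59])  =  [ - 96, - 94, - 26,52/19,  13.0,  39.59 ] 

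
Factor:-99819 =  - 3^3 *3697^1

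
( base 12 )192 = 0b11111110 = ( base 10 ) 254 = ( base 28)92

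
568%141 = 4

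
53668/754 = 26834/377 = 71.18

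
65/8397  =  65/8397 = 0.01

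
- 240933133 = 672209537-913142670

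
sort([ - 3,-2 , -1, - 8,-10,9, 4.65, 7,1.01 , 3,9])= [ - 10, - 8, - 3, - 2,-1,1.01,  3 , 4.65,7, 9,9]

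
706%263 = 180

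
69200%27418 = 14364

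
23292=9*2588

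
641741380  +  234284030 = 876025410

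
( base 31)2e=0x4C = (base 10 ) 76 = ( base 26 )2o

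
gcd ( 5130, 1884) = 6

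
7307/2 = 3653 + 1/2 = 3653.50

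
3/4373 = 3/4373 = 0.00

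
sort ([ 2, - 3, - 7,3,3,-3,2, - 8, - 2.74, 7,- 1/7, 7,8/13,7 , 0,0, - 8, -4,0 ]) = [ - 8,  -  8, - 7 , - 4, - 3, -3  , - 2.74, - 1/7,0 , 0,0,8/13, 2,2,3, 3, 7, 7, 7] 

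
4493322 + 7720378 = 12213700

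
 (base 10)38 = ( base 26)1c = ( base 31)17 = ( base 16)26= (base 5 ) 123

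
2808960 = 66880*42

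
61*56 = 3416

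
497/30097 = 497/30097 = 0.02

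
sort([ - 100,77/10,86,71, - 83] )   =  [ - 100, - 83, 77/10, 71, 86]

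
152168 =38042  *4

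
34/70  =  17/35  =  0.49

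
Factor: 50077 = 50077^1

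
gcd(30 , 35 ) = 5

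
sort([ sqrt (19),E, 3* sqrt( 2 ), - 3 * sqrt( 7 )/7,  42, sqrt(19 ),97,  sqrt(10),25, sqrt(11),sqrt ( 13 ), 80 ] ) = [ - 3*sqrt( 7) /7, E,sqrt(10 ), sqrt( 11 ),sqrt(13), 3*sqrt ( 2),sqrt( 19),sqrt(19 ),25,42 , 80,97]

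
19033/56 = 339 + 7/8 = 339.88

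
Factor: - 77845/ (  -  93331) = 5^1*7^(-1) * 67^( - 1)*199^( - 1 )*15569^1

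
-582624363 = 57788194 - 640412557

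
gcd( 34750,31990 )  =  10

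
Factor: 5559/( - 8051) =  - 3^1*17^1*83^( -1)*97^(-1) * 109^1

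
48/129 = 16/43 = 0.37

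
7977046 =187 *42658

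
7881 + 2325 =10206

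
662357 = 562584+99773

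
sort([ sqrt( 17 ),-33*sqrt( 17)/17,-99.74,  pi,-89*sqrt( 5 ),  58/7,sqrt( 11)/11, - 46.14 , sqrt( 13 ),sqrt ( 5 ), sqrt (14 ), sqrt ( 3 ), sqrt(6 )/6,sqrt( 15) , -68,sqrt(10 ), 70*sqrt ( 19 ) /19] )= [-89*sqrt(5),  -  99.74, - 68,-46.14,  -  33*sqrt( 17)/17 , sqrt(11 ) /11,sqrt( 6)/6, sqrt (3 ) , sqrt(5 ), pi , sqrt( 10),sqrt (13 ),sqrt (14 ),sqrt(15 ),  sqrt( 17 ),58/7, 70*sqrt(19 )/19 ]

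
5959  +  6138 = 12097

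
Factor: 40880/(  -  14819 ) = - 80/29 = - 2^4*5^1* 29^( - 1) 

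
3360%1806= 1554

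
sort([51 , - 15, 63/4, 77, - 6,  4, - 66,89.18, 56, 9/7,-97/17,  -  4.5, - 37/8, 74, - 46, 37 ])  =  [ - 66, - 46,-15, - 6  , - 97/17, - 37/8, - 4.5,9/7,4, 63/4, 37,  51, 56, 74,  77,89.18]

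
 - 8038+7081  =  -957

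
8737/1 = 8737 = 8737.00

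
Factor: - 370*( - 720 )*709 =188877600 = 2^5*3^2*5^2*37^1*709^1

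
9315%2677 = 1284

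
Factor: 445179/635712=493/704 =2^ ( - 6)*11^ ( - 1)*17^1 * 29^1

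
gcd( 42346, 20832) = 62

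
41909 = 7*5987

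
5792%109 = 15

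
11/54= 11/54= 0.20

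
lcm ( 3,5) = 15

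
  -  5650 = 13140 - 18790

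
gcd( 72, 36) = 36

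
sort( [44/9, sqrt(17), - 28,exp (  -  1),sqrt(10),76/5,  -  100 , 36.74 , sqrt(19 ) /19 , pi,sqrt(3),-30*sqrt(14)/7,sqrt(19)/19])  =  [-100, - 28, - 30 *sqrt( 14)/7, sqrt( 19 )/19,  sqrt( 19 ) /19, exp(-1),sqrt(3),  pi , sqrt(10 ),sqrt(17),  44/9, 76/5,  36.74 ] 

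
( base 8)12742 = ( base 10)5602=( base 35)4K2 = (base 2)1010111100010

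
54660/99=18220/33 = 552.12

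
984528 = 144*6837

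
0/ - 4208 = 0/1 = -0.00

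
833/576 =1 + 257/576 = 1.45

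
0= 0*588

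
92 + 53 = 145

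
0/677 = 0 = 0.00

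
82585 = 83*995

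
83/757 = 83/757 =0.11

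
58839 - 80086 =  - 21247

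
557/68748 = 557/68748 = 0.01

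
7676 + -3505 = 4171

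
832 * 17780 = 14792960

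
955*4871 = 4651805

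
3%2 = 1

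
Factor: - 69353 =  - 223^1*311^1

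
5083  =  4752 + 331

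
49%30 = 19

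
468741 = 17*27573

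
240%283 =240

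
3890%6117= 3890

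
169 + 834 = 1003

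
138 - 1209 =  - 1071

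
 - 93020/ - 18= 46510/9 = 5167.78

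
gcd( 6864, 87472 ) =176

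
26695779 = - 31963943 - - 58659722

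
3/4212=1/1404 = 0.00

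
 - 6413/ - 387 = 16+221/387 = 16.57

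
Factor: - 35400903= - 3^1*967^1*12203^1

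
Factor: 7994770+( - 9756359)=-281^1*6269^1=- 1761589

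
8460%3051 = 2358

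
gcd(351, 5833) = 1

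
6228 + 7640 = 13868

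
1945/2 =1945/2 = 972.50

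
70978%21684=5926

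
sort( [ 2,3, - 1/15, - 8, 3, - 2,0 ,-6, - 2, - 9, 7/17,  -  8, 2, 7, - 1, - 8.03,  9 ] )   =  [ - 9, - 8.03,  -  8, - 8,- 6, - 2, - 2, - 1, - 1/15, 0, 7/17 , 2 , 2,  3,  3, 7,  9 ]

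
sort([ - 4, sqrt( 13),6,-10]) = [-10, - 4,sqrt( 13),6 ] 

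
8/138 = 4/69 = 0.06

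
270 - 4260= -3990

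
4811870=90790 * 53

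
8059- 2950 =5109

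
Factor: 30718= 2^1 * 15359^1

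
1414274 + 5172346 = 6586620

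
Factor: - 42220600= - 2^3*5^2*379^1*557^1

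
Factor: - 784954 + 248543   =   - 536411= -  47^1 * 101^1*113^1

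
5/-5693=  - 1  +  5688/5693 = - 0.00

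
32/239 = 32/239 = 0.13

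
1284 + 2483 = 3767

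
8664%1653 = 399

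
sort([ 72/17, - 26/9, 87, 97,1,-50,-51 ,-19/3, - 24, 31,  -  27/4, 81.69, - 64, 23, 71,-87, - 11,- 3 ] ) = [ -87,-64, - 51, - 50,  -  24 , - 11 , - 27/4,  -  19/3, - 3,-26/9, 1, 72/17, 23,31,71,81.69,87,97] 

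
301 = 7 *43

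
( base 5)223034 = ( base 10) 7894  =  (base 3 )101211101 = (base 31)86K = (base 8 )17326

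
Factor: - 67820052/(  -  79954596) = 3^ ( - 1)*71^1 * 79601^1*2220961^(-1)= 5651671/6662883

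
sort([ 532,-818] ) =[ - 818,532 ] 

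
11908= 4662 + 7246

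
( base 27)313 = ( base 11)1736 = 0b100010101001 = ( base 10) 2217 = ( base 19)62d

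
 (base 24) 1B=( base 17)21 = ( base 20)1F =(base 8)43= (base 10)35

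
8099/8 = 1012 + 3/8 = 1012.38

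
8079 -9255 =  - 1176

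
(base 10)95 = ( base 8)137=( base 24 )3N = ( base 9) 115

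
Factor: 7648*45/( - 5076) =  -2^3*3^ ( - 1)*5^1*47^( - 1)*239^1 = - 9560/141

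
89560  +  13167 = 102727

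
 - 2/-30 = 1/15 = 0.07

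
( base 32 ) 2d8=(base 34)24O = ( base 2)100110101000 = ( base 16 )9A8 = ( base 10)2472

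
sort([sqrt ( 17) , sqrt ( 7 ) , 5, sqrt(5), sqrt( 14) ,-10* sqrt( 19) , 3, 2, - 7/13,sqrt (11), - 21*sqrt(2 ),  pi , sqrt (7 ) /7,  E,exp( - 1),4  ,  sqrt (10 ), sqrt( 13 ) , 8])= [-10*sqrt(19),-21*sqrt(2),- 7/13,exp ( - 1 ), sqrt( 7)/7,2, sqrt( 5),sqrt (7 ) , E,3 , pi,sqrt(10), sqrt(11 ),sqrt (13), sqrt( 14), 4,sqrt(17 ), 5, 8] 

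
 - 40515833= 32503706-73019539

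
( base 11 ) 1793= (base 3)10010110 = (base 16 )8e8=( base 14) b8c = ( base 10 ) 2280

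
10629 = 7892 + 2737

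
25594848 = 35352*724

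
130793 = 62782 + 68011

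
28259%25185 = 3074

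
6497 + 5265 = 11762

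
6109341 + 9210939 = 15320280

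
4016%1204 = 404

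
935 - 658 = 277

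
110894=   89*1246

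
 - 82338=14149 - 96487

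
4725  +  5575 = 10300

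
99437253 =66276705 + 33160548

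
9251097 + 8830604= 18081701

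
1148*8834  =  10141432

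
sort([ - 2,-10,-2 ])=[-10, - 2,-2]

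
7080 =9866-2786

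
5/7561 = 5/7561 = 0.00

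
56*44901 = 2514456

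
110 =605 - 495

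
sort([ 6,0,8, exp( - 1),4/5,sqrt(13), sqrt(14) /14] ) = [ 0,sqrt(14)/14,exp( - 1 ),4/5,sqrt(13), 6,8]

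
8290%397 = 350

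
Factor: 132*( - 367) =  - 48444 = - 2^2  *  3^1*11^1 * 367^1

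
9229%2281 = 105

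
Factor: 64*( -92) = - 5888 = -2^8*23^1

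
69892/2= 34946 = 34946.00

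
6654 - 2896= 3758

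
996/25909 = 996/25909 = 0.04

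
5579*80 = 446320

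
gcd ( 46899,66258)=81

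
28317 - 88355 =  - 60038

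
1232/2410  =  616/1205 = 0.51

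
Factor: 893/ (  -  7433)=  -  19^1*47^1*7433^( - 1)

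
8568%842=148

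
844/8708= 211/2177 = 0.10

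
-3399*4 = -13596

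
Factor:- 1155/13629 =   -  5/59 = - 5^1*59^(- 1)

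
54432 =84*648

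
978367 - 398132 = 580235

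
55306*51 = 2820606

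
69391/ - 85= - 69391/85 = - 816.36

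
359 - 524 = - 165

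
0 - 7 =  - 7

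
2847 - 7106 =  - 4259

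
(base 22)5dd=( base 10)2719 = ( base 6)20331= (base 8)5237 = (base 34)2bx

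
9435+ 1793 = 11228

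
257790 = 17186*15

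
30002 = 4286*7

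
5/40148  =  5/40148  =  0.00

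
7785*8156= 63494460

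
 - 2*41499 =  - 82998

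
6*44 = 264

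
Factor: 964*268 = 2^4*67^1*241^1 = 258352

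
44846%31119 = 13727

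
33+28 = 61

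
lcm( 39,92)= 3588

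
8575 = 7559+1016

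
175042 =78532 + 96510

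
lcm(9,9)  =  9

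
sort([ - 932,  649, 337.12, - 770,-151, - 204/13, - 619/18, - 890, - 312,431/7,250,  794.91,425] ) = [ -932,-890, - 770, - 312, - 151, - 619/18,-204/13,431/7,250,337.12,425,  649,794.91 ] 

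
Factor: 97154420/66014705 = 19430884/13202941 = 2^2*11^1*41^1*10771^1*13202941^( - 1 )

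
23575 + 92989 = 116564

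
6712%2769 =1174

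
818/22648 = 409/11324  =  0.04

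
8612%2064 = 356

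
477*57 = 27189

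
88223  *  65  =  5734495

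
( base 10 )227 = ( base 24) 9b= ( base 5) 1402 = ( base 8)343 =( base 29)7O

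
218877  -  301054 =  - 82177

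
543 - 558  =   - 15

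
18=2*9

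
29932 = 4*7483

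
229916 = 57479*4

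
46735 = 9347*5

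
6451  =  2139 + 4312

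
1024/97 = 10 + 54/97 =10.56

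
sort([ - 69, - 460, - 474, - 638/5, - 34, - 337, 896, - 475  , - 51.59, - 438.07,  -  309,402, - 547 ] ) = [ - 547,-475, - 474, - 460,- 438.07 ,- 337,-309, - 638/5, - 69, - 51.59, - 34, 402,896]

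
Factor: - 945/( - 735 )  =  9/7 =3^2 * 7^( - 1 )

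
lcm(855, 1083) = 16245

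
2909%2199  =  710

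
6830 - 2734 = 4096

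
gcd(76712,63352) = 8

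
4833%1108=401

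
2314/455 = 178/35 = 5.09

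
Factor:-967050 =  - 2^1*3^2*5^2*7^1*307^1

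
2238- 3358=-1120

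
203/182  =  29/26 = 1.12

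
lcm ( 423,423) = 423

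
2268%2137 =131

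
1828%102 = 94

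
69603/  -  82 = - 69603/82 = - 848.82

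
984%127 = 95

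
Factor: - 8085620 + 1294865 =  - 6790755 = - 3^1*5^1*107^1*4231^1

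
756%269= 218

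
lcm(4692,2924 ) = 201756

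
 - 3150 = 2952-6102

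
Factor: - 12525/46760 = - 2^( - 3)*3^1*5^1 *7^( -1)  =  - 15/56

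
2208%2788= 2208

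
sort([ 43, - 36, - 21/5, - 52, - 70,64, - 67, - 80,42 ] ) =[ -80, - 70,-67,-52, - 36, - 21/5, 42,43,64]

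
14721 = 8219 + 6502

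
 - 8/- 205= 8/205 = 0.04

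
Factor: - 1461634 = -2^1*53^1*13789^1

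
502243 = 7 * 71749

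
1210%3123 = 1210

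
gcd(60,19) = 1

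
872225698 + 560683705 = 1432909403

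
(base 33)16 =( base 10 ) 39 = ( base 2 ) 100111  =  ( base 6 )103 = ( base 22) 1H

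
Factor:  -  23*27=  - 621 =- 3^3*23^1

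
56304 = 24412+31892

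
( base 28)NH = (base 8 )1225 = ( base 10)661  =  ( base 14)353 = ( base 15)2e1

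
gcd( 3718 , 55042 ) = 26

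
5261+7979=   13240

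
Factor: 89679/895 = 3^1 *5^ (- 1 )*167^1 = 501/5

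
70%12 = 10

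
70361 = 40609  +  29752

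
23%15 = 8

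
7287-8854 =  - 1567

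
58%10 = 8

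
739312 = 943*784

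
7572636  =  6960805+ 611831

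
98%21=14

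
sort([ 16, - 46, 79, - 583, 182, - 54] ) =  [ - 583, - 54,  -  46,16,79, 182] 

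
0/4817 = 0 = 0.00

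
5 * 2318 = 11590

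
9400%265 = 125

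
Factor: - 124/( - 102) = 62/51=2^1*3^ ( - 1)*17^( - 1)*31^1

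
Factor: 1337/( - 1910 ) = -2^(-1 )*5^( - 1 )  *  7^1 = - 7/10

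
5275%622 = 299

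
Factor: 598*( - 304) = - 2^5*13^1*19^1*23^1 =- 181792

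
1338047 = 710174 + 627873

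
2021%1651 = 370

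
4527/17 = 266 +5/17 = 266.29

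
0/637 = 0  =  0.00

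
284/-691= - 1 + 407/691 =- 0.41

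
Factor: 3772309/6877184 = 2^(  -  12)*23^( - 1 )*73^(- 1 )*163^1*23143^1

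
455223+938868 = 1394091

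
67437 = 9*7493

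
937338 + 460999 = 1398337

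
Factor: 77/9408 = 2^( - 6 ) * 3^ (-1 ) * 7^( -1 )*11^1 = 11/1344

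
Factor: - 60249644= -2^2*7^1*13^1*103^1*1607^1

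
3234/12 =269 + 1/2=269.50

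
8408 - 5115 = 3293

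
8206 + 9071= 17277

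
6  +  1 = 7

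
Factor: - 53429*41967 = -2242254843 = -3^2*23^2*101^1*4663^1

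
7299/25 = 291+24/25 = 291.96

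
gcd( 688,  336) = 16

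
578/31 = 578/31 = 18.65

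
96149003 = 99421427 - 3272424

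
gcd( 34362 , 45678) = 138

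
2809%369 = 226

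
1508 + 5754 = 7262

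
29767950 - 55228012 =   -  25460062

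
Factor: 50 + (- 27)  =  23  =  23^1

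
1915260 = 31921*60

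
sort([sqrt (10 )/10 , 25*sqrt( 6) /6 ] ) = [sqrt( 10)/10, 25 * sqrt( 6 ) /6 ]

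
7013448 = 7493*936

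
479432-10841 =468591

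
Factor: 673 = 673^1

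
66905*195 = 13046475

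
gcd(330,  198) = 66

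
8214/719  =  8214/719=11.42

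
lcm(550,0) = 0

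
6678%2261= 2156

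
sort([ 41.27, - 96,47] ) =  [ - 96, 41.27, 47 ] 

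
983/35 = 28 +3/35 = 28.09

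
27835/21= 27835/21 = 1325.48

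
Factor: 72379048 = 2^3*7^1*31^1  *  173^1*241^1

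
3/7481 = 3/7481=0.00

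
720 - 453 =267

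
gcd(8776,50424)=8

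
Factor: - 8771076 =  -  2^2*3^2*53^1 * 4597^1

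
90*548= 49320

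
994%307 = 73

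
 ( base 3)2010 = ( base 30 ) 1R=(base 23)2B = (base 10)57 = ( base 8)71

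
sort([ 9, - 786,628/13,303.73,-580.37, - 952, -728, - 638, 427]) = [ - 952, - 786, - 728 ,  -  638, - 580.37,9,  628/13 , 303.73,427]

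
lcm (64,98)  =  3136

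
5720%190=20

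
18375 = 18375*1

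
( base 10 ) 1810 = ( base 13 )A93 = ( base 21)424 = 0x712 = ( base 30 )20A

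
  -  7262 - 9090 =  - 16352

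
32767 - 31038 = 1729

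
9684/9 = 1076 = 1076.00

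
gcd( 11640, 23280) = 11640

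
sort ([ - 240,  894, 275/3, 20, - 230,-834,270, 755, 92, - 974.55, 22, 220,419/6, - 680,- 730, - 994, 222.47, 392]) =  [- 994, - 974.55,-834, - 730, - 680, - 240, -230,20, 22, 419/6,275/3, 92,220,  222.47,  270, 392, 755 , 894]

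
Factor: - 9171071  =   - 7^1*13^1*31^1*3251^1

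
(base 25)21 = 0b110011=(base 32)1j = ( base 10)51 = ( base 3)1220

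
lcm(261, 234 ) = 6786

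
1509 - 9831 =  - 8322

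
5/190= 1/38 = 0.03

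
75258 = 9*8362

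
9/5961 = 3/1987 = 0.00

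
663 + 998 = 1661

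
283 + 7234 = 7517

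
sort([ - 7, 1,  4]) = [ - 7, 1,4]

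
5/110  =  1/22 = 0.05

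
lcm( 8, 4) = 8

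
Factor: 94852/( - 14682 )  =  -47426/7341  =  - 2^1 * 3^(-1)*23^1 * 1031^1 *2447^(-1)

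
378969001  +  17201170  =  396170171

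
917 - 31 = 886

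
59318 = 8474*7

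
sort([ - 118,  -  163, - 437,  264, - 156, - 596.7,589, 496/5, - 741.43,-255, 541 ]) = [ - 741.43,- 596.7, - 437, - 255,-163,  -  156,  -  118,496/5, 264, 541,589]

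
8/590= 4/295= 0.01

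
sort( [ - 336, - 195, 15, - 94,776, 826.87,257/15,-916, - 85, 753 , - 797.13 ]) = [ -916, - 797.13,-336, - 195,- 94, - 85,  15, 257/15,753,776,826.87] 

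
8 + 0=8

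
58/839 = 58/839 = 0.07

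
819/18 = 91/2 = 45.50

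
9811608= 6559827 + 3251781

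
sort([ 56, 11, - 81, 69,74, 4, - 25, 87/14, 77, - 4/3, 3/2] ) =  [-81,  -  25, - 4/3, 3/2, 4, 87/14, 11,56, 69,74, 77] 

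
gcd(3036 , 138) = 138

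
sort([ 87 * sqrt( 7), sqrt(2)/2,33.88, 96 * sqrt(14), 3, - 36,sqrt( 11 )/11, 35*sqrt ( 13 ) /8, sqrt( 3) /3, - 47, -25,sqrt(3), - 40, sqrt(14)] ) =[ - 47,-40,- 36, - 25,  sqrt(11 )/11,sqrt (3) /3,sqrt(2)/2,sqrt(3) , 3,sqrt( 14), 35*sqrt( 13)/8, 33.88,87*sqrt(7),96*sqrt( 14) ]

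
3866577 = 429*9013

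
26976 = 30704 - 3728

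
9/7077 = 3/2359 = 0.00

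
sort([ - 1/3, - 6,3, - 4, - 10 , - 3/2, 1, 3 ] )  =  [ - 10, - 6 , - 4, - 3/2,  -  1/3,1,3,3 ]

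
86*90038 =7743268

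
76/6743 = 76/6743  =  0.01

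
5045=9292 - 4247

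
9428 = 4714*2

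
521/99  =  521/99 = 5.26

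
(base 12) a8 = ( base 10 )128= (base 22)5I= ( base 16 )80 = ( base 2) 10000000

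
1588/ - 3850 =-794/1925 = - 0.41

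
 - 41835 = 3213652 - 3255487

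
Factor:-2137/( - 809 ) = 809^( - 1 )*2137^1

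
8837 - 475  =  8362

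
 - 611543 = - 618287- - 6744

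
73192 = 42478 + 30714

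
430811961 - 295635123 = 135176838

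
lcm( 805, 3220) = 3220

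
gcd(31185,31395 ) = 105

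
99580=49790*2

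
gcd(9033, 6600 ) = 3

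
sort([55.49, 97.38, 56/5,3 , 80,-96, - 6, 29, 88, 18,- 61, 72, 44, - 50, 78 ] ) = [ - 96, -61, -50, - 6, 3, 56/5,18,29, 44,55.49,72, 78, 80,88, 97.38 ]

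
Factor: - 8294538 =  - 2^1*3^1*7^1 * 17^1*11617^1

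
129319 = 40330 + 88989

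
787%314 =159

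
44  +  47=91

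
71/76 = 71/76 = 0.93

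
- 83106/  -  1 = 83106/1 = 83106.00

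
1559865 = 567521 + 992344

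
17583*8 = 140664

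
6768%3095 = 578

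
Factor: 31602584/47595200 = 3950323/5949400  =  2^(-3 ) * 5^( - 2)*13^1*151^( - 1)* 197^( -1) * 303871^1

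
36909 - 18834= 18075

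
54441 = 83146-28705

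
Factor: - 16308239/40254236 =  - 2^( - 2)*11^(  -  1)*19^( - 1)*179^ ( - 1) *269^( - 1)*313^1*52103^1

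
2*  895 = 1790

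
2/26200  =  1/13100 =0.00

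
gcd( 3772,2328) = 4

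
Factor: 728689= 13^1*56053^1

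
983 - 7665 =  - 6682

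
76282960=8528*8945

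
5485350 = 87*63050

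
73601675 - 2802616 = 70799059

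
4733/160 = 29 + 93/160= 29.58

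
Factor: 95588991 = 3^4*1180111^1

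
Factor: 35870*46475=2^1*5^3 *11^1*13^2*17^1*211^1= 1667058250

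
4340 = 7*620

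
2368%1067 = 234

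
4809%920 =209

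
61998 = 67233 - 5235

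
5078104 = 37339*136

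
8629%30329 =8629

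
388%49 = 45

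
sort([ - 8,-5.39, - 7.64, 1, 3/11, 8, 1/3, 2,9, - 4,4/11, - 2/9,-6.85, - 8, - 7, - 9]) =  [ - 9, - 8,  -  8, - 7.64, - 7, - 6.85, - 5.39, -4, - 2/9, 3/11,1/3, 4/11, 1 , 2,  8,9]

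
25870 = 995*26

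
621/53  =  621/53  =  11.72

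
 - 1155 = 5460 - 6615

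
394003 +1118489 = 1512492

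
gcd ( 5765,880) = 5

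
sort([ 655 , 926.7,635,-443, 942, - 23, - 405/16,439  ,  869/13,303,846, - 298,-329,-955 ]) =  [ - 955, - 443, - 329,-298, - 405/16, - 23,869/13, 303,439 , 635, 655, 846, 926.7,942]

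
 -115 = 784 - 899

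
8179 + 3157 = 11336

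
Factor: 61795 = 5^1*17^1 * 727^1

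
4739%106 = 75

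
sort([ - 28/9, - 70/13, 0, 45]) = [ - 70/13, - 28/9, 0, 45]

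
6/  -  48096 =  - 1 + 8015/8016 = -0.00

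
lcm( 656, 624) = 25584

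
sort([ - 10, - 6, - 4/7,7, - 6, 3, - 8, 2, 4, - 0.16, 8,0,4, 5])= [ - 10, - 8 , - 6, - 6,- 4/7, - 0.16,0, 2,3, 4, 4,5, 7,8]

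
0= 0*353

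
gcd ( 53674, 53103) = 571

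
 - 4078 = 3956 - 8034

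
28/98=2/7= 0.29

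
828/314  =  414/157 = 2.64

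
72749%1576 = 253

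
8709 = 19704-10995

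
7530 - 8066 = - 536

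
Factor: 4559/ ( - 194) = -47/2 = - 2^( - 1) * 47^1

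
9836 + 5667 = 15503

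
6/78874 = 3/39437 = 0.00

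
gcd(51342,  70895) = 1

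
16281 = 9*1809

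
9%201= 9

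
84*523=43932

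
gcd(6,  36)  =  6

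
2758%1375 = 8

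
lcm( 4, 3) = 12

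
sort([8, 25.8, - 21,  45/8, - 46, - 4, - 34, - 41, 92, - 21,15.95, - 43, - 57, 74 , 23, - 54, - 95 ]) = [ - 95,-57,- 54, - 46, - 43, - 41 , - 34, - 21, -21, - 4, 45/8, 8, 15.95, 23, 25.8, 74, 92 ]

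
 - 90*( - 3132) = 281880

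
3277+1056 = 4333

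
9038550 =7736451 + 1302099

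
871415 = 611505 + 259910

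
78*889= 69342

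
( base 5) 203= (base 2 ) 110101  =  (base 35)1i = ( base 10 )53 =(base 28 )1p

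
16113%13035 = 3078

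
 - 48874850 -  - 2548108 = - 46326742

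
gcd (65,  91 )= 13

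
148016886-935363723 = -787346837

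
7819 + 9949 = 17768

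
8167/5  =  1633 + 2/5 = 1633.40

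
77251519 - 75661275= 1590244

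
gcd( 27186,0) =27186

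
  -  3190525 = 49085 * ( - 65 )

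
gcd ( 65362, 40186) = 2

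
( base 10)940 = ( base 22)1kg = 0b1110101100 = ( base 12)664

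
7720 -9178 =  - 1458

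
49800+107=49907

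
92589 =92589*1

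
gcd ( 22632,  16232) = 8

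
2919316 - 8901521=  - 5982205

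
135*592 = 79920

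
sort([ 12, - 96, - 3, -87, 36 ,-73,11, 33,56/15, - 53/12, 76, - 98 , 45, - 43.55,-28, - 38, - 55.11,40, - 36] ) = [ - 98,-96, - 87, - 73 , - 55.11, - 43.55, - 38, - 36, - 28, -53/12, - 3,56/15,11, 12,33,36,40,45, 76 ]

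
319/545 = 319/545 = 0.59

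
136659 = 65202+71457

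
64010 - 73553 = - 9543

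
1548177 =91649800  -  90101623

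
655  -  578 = 77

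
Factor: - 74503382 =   -  2^1*653^1*57047^1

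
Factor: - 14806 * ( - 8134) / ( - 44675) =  - 120432004/44675=- 2^2 * 5^ (-2)*7^2*11^1*83^1 * 673^1*1787^(-1) 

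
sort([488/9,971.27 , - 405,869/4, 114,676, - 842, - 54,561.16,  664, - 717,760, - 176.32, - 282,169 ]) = [ - 842, - 717, - 405, - 282,  -  176.32, - 54, 488/9,114,169, 869/4,561.16, 664,676,760,971.27 ]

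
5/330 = 1/66 = 0.02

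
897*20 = 17940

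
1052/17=1052/17=61.88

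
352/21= 352/21= 16.76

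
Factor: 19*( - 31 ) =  - 589  =  -19^1*31^1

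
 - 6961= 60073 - 67034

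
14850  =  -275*( - 54)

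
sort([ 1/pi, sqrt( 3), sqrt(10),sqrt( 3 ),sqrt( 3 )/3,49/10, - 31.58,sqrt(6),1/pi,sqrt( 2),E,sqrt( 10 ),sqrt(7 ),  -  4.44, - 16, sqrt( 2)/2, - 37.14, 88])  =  [ - 37.14, - 31.58, - 16, - 4.44, 1/pi,1/pi,sqrt( 3 ) /3,sqrt( 2)/2,sqrt( 2),sqrt( 3 ), sqrt( 3 ),sqrt(6 ), sqrt( 7 ),E, sqrt (10),sqrt( 10 ),  49/10,88]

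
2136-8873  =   - 6737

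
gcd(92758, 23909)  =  1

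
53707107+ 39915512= 93622619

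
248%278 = 248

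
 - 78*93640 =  - 7303920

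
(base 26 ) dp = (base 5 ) 2423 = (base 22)gb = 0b101101011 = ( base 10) 363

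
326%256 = 70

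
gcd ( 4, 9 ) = 1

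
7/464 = 7/464 = 0.02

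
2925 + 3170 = 6095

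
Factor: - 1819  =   - 17^1*107^1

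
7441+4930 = 12371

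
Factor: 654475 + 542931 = 1197406=2^1*7^1*31^2*89^1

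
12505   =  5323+7182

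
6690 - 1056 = 5634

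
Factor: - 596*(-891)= 531036 = 2^2*3^4*11^1*149^1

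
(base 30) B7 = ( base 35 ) 9m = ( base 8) 521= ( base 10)337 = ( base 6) 1321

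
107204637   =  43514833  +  63689804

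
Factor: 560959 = 7^1*127^1*631^1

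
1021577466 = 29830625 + 991746841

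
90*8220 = 739800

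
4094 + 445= 4539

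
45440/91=499 + 31/91=499.34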